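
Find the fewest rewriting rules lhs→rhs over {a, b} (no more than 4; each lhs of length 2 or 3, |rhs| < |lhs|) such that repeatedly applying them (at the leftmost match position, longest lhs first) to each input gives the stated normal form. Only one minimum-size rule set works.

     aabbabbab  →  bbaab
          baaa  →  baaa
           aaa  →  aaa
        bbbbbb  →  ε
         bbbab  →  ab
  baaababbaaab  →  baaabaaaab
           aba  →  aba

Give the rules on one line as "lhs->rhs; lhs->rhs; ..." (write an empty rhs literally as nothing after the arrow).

abb->bb; bab->ba; bbb->

  | aabbabbab => abbabbab => bbabbab => bbabab => bbaab
  | baaa
  | aaa
  | bbbbbb => bbb => ε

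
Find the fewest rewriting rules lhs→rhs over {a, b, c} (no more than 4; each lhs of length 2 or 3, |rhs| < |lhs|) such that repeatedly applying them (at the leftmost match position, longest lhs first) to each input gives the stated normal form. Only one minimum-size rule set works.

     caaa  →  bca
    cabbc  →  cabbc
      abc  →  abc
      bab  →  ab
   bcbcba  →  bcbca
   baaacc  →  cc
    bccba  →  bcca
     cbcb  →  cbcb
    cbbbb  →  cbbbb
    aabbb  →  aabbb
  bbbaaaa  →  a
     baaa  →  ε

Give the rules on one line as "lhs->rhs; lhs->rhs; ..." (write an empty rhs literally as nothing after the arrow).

  | caaa => bca
  | cabbc
  | abc
  | bab => ab

aaa->; ba->a; caa->bc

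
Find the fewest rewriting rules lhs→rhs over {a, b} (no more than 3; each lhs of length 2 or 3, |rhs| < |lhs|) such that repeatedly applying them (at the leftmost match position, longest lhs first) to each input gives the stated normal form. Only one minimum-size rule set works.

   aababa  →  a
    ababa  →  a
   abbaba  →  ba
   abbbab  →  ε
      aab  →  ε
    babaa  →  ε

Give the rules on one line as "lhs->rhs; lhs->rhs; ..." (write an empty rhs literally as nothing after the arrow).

  | aababa => bbaba => aba => a
  | ababa => aba => a
  | abbaba => baba => ba
  | abbbab => bbab => ab => ε

aa->b; ab->; bb->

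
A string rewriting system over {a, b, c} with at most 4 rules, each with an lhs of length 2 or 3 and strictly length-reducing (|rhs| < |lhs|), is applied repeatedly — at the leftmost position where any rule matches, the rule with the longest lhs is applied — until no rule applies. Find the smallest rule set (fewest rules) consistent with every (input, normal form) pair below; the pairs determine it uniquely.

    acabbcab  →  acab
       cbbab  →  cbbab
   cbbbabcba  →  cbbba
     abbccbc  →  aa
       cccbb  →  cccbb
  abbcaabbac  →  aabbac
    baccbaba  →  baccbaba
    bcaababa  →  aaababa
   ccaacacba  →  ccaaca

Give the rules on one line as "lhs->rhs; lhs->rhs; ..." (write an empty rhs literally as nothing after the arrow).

  | acabbcab => acabaab => acab
  | cbbab
  | cbbbabcba => cbbbaaba => cbbba
  | abbccbc => abacbc => abc => aa

acb->; baa->; bc->a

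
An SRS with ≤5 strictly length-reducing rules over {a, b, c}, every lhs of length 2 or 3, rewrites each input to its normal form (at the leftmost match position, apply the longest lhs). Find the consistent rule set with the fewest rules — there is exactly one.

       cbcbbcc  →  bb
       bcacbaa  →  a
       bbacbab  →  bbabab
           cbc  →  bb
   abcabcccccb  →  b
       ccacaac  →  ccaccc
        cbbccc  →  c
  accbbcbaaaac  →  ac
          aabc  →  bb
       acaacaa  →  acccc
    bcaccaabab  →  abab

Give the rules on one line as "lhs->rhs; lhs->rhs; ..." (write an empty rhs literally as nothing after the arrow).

  | cbcbbcc => bbbbcc => bbbc => bb
  | bcacbaa => acbaa => abaa => abc => a
  | bbacbab => bbabab
  | cbc => bb

aa->c; bc->; cb->b; cbc->bb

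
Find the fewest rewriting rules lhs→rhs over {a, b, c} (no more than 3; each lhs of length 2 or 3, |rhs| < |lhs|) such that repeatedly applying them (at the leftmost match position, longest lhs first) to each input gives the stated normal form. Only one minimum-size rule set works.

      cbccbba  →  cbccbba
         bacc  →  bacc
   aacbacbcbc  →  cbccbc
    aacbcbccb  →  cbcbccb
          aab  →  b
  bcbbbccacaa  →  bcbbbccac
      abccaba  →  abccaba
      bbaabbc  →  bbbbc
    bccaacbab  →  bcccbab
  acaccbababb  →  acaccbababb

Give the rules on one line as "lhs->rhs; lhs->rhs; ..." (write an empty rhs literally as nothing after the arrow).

  | cbccbba
  | bacc
  | aacbacbcbc => cbacbcbc => cbccbc
  | aacbcbccb => cbcbccb

aa->; acb->c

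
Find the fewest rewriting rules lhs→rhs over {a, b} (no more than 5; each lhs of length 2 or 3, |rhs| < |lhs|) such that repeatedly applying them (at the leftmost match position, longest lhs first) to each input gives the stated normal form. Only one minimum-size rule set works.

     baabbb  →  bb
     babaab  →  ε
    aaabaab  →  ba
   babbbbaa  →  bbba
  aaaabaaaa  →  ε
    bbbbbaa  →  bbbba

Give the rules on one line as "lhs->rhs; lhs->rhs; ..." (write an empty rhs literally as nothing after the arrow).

aa->; aab->ba; ab->; baa->a

  | baabbb => abbb => bb
  | babaab => baab => ab => ε
  | aaabaab => abaab => aab => ba
  | babbbbaa => bbbbaa => bbba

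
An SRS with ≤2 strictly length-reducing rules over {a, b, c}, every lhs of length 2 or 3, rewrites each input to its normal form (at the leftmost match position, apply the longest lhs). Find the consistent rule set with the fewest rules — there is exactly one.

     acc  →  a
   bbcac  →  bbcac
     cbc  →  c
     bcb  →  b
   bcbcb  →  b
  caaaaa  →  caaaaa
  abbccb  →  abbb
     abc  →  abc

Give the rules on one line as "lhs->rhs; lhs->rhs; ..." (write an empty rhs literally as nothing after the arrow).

  | acc => a
  | bbcac
  | cbc => c
  | bcb => b

cb->; cc->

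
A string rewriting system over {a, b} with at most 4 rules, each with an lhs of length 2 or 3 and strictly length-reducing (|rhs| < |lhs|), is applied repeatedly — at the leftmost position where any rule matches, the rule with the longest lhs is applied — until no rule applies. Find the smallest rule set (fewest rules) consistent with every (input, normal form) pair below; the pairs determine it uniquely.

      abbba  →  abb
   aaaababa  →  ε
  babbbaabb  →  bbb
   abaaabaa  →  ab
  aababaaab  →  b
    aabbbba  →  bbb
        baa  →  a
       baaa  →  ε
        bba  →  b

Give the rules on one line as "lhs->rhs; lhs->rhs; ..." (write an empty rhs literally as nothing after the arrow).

aa->; aba->ab; ba->

  | abbba => abb
  | aaaababa => aababa => baba => ba => ε
  | babbbaabb => bbbaabb => bbabb => bbb
  | abaaabaa => abaabaa => ababaa => abbaa => aba => ab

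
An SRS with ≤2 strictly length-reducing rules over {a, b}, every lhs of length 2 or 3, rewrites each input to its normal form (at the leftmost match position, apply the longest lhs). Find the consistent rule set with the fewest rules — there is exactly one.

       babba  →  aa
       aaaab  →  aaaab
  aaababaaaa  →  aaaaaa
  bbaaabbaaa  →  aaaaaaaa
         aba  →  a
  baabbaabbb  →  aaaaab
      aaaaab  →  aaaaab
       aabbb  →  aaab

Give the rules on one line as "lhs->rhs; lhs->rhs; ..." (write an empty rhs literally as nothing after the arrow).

ba->; bb->a

  | babba => bba => aa
  | aaaab
  | aaababaaaa => aaabaaaa => aaaaaa
  | bbaaabbaaa => aaaabbaaa => aaaaaaaa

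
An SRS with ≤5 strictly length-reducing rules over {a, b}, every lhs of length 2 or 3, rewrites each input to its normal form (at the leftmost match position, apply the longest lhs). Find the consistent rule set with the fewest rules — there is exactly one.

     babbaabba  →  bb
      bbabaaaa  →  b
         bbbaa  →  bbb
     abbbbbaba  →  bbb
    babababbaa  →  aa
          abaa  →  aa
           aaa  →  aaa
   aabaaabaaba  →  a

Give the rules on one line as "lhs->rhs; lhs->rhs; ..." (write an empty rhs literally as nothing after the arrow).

  | babbaabba => abaabba => aabba => bba => bb
  | bbabaaaa => baaaaa => baaaa => baaa => baa => ba => b
  | bbbaa => bbba => bbb
  | abbbbbaba => bbbbaba => bbbaa => bbba => bbb

aab->b; ab->; ba->b; bab->a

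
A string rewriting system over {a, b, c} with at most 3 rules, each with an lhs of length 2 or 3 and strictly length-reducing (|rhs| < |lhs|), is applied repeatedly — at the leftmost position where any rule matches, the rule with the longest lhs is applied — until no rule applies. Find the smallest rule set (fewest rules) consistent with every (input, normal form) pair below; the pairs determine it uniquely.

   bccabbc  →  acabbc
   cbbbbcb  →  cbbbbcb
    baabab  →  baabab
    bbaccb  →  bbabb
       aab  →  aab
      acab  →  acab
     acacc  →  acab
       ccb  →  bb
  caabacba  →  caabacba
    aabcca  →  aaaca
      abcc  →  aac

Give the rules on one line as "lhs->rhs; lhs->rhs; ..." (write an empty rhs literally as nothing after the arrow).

  | bccabbc => acabbc
  | cbbbbcb
  | baabab
  | bbaccb => bbabb

bcc->ac; cc->b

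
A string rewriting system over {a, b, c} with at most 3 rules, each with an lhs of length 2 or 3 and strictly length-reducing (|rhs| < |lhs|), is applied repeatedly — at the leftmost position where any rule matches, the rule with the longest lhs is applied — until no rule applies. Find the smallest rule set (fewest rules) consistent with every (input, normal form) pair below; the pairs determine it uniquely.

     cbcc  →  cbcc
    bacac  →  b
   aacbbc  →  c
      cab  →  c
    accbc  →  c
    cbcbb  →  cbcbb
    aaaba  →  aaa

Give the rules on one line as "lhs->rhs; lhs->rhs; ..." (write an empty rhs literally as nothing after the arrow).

  | cbcc
  | bacac => bac => b
  | aacbbc => aabbc => abc => c
  | cab => c

ab->; ac->a; bac->b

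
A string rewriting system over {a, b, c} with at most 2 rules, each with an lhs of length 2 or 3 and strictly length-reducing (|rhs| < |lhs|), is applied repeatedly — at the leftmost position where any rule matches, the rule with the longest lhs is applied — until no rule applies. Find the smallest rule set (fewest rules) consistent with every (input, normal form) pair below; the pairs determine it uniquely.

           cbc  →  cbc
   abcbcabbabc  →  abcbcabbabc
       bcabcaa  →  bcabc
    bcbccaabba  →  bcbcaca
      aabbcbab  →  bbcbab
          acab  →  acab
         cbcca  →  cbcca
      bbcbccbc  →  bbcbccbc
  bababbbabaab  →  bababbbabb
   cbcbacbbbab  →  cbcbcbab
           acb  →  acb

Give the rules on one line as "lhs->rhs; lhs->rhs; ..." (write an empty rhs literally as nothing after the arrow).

aa->; cbb->ac

  | cbc
  | abcbcabbabc
  | bcabcaa => bcabc
  | bcbccaabba => bcbccbba => bcbcaca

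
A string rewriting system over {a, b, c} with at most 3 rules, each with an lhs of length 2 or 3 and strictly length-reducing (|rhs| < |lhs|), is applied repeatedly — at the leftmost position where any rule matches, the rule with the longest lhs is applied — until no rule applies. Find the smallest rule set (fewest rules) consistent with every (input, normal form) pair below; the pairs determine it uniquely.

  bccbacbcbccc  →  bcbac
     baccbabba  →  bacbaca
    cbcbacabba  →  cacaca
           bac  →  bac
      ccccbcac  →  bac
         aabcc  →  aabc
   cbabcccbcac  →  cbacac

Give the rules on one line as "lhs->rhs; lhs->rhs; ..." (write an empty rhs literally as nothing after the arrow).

  | bccbacbcbccc => bcbacbcbccc => bcbabbccc => bcbacccc => bcbaccc => bcbacc => bcbac
  | baccbabba => bacbabba => bacbaca
  | cbcbacabba => bbacabba => cacabba => cacaca
  | bac

bb->c; cbc->b; cc->c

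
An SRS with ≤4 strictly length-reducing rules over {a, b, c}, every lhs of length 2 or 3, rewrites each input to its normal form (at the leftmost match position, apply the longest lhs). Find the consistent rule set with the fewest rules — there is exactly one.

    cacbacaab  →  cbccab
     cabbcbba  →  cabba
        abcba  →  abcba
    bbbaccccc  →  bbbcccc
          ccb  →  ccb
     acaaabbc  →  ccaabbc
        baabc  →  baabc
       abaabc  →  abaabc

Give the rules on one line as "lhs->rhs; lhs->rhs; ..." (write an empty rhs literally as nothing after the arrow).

  | cacbacaab => cbacaab => cbccab
  | cabbcbba => cabba
  | abcba
  | bbbaccccc => bbbcccc

ac->; aca->cc; cbb->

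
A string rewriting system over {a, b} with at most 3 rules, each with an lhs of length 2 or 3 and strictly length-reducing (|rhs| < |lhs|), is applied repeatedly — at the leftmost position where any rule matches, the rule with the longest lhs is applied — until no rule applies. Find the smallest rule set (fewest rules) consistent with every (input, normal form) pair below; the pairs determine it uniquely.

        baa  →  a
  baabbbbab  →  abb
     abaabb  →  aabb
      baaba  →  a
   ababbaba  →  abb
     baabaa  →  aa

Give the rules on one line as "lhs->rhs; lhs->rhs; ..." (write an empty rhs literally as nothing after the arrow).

ba->; bba->bb; bbb->bb

  | baa => a
  | baabbbbab => abbbbab => abbbab => abbab => abbb => abb
  | abaabb => aabb
  | baaba => aba => a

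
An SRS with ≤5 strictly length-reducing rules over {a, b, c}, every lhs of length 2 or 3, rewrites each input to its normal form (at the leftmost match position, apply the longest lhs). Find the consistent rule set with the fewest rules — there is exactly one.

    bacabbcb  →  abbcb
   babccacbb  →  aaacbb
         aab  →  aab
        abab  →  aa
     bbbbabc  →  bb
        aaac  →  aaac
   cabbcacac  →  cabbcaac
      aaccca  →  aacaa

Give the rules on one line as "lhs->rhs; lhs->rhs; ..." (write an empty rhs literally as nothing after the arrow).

  | bacabbcb => abbcb
  | babccacbb => accacbb => aaacbb
  | aab
  | abab => aa

bab->a; bac->; cac->ca; cca->aa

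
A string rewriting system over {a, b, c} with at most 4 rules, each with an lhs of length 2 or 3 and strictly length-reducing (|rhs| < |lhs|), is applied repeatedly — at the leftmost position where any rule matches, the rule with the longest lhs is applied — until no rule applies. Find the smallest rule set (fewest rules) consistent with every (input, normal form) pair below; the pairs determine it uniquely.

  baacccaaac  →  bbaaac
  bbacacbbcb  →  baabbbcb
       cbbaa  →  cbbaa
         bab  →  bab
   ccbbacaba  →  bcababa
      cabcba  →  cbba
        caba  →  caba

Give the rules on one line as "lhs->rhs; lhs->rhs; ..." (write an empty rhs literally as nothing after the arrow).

  | baacccaaac => babcaaac => bbaaac
  | bbacacbbcb => babacbbcb => baabbbcb
  | cbbaa
  | bab

abc->b; acc->b; bac->ab; ccb->bc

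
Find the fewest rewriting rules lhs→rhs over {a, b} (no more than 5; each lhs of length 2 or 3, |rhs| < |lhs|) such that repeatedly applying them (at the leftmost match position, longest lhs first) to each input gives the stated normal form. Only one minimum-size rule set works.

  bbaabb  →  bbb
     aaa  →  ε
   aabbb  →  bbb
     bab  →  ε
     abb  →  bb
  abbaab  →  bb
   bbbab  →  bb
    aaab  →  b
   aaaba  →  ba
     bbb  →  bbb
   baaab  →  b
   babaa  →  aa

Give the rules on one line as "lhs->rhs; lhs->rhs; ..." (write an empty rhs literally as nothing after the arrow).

  | bbaabb => bbb
  | aaa => ε
  | aabbb => abbb => bbb
  | bab => ε

aaa->; ab->b; baa->; bab->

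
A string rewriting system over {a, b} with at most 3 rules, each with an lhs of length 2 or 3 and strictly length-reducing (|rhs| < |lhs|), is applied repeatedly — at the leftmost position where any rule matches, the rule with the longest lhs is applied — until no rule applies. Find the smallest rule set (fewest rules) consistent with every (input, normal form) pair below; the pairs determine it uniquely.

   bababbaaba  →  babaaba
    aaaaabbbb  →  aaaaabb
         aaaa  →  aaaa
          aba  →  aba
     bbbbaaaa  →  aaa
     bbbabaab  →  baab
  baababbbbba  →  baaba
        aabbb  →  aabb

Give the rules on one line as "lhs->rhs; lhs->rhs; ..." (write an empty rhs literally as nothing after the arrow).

  | bababbaaba => babaaba
  | aaaaabbbb => aaaaabbb => aaaaabb
  | aaaa
  | aba

bba->; bbb->bb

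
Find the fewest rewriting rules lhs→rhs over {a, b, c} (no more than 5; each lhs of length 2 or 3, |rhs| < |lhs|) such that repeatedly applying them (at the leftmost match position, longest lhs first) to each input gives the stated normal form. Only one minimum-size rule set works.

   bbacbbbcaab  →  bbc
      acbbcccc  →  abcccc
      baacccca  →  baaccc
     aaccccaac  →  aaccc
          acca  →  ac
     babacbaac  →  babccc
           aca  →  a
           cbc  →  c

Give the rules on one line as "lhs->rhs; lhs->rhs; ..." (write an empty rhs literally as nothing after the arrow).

  | bbacbbbcaab => bbabbcaab => bbaacaab => bbaaab => bbccb => bbc
  | acbbcccc => abcccc
  | baacccca => baaccc
  | aaccccaac => aacccac => aaccc

aaa->cc; abb->aa; ca->; cb->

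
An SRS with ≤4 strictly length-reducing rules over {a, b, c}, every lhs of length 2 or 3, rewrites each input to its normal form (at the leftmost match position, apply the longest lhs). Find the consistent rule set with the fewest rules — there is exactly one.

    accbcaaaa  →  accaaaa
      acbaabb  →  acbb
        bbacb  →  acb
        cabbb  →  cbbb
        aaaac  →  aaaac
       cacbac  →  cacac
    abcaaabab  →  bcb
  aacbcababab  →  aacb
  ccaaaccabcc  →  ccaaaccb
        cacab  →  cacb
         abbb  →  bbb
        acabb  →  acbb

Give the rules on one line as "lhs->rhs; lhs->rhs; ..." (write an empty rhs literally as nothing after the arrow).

  | accbcaaaa => accbaaaa => accaaaa
  | acbaabb => acaabb => acabb => acbb
  | bbacb => bacb => acb
  | cabbb => cbbb

ab->b; ba->a; cbc->cb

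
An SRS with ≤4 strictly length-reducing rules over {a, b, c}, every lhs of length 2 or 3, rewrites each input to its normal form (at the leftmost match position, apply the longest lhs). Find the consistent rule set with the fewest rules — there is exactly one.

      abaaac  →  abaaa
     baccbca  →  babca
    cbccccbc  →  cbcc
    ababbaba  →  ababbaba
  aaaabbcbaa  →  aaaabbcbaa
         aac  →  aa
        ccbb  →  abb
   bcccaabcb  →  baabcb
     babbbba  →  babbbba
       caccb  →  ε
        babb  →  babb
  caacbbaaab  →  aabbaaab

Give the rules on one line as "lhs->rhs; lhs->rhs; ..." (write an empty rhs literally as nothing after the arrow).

  | abaaac => abaaa
  | baccbca => bacbca => babca
  | cbccccbc => cbccabc => cbcc
  | ababbaba

ac->a; caa->aa; cab->; ccb->ab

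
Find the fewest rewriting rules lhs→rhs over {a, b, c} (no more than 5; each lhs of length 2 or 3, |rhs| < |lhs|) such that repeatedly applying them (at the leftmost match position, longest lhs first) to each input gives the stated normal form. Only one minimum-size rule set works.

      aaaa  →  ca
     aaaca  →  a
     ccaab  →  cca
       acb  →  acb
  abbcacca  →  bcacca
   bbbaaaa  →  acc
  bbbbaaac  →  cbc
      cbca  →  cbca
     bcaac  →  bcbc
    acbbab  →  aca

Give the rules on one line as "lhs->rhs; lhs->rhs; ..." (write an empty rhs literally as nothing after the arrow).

  | aaaa => baa => ca
  | aaaca => baca => a
  | ccaab => ccbb => cca
  | acb

aa->b; ba->c; bac->; bb->a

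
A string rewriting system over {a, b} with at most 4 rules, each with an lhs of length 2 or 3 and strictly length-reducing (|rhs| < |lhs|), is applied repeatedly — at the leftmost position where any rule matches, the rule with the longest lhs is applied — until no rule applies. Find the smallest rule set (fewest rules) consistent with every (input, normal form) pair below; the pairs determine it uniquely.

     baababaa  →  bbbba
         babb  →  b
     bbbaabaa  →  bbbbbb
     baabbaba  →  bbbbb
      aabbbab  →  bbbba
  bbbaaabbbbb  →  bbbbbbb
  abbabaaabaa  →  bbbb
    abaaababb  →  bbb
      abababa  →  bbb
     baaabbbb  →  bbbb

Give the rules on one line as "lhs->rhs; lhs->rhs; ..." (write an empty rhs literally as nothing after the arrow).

  | baababaa => bbbabaa => bbbaaa => bbbba
  | babb => b
  | bbbaabaa => bbbbbaa => bbbbbb
  | baabbaba => bbbbaba => bbbbaa => bbbbb

aa->b; ab->a; abb->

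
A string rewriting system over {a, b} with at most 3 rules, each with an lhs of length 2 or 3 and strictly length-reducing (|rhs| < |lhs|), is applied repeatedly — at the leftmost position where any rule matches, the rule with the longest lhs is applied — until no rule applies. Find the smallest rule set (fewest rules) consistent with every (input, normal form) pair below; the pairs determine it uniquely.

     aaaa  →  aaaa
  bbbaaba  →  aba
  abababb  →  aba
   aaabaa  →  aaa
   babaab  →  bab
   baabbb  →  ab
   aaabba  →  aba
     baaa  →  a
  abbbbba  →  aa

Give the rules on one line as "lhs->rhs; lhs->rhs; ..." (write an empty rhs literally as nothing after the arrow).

aab->; baa->; bb->a

  | aaaa
  | bbbaaba => abaaba => aba
  | abababb => ababaa => aba
  | aaabaa => aaa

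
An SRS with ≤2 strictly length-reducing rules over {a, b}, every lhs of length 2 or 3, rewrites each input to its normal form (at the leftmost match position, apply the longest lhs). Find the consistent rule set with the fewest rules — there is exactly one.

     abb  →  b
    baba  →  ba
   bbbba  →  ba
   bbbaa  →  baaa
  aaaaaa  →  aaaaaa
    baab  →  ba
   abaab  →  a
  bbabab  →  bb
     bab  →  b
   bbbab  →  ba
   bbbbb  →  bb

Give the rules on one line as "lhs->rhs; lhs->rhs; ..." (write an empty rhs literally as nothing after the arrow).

  | abb => b
  | baba => ba
  | bbbba => baba => ba
  | bbbaa => baaa

ab->; bbb->ba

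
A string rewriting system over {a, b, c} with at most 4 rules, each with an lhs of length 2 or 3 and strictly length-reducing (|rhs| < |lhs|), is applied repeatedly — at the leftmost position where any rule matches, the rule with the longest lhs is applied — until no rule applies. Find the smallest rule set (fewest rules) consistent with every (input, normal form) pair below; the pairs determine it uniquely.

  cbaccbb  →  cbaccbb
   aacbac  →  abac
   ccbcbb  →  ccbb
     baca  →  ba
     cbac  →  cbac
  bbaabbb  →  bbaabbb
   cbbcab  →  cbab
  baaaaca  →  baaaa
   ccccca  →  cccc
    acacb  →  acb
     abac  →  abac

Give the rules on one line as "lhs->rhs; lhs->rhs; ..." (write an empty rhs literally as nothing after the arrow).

aac->a; bc->; ca->

  | cbaccbb
  | aacbac => abac
  | ccbcbb => ccbb
  | baca => ba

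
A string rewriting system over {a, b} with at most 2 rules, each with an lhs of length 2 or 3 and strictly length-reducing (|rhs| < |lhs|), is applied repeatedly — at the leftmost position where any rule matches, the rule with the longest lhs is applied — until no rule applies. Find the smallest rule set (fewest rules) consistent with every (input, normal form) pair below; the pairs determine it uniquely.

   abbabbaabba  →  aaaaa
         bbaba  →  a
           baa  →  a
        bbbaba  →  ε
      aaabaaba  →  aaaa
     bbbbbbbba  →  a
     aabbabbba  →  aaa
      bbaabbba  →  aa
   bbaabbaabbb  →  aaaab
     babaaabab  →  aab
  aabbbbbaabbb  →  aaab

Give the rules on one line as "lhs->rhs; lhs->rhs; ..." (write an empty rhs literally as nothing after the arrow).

  | abbabbaabba => aabbaabba => aaaabba => aaaaa
  | bbaba => aba => a
  | baa => a
  | bbbaba => baba => ba => ε

ba->; bb->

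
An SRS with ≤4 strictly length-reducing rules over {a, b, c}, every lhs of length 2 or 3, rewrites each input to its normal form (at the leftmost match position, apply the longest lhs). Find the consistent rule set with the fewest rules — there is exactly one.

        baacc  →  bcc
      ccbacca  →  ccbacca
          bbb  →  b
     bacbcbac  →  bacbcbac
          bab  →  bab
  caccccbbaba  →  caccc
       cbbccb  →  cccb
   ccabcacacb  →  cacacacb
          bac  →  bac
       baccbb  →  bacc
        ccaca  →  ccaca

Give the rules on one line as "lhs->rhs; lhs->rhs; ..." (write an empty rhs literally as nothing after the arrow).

aa->; bb->; cab->a

  | baacc => bcc
  | ccbacca
  | bbb => b
  | bacbcbac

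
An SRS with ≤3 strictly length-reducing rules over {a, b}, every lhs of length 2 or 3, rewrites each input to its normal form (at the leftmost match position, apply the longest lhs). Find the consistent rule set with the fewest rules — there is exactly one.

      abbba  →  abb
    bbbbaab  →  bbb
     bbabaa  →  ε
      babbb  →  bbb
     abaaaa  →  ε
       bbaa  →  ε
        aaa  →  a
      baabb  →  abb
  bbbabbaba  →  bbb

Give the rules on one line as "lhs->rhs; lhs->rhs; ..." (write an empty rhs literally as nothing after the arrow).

aa->; ba->

  | abbba => abb
  | bbbbaab => bbbab => bbb
  | bbabaa => bbaa => ba => ε
  | babbb => bbb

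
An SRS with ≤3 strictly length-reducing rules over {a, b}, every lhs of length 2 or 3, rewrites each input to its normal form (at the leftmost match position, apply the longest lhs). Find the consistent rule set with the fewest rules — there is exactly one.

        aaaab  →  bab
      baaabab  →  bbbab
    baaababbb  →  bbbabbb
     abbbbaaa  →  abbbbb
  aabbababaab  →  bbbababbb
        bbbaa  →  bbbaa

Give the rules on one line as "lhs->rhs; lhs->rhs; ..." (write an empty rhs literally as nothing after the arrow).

aaa->b; aab->bb

  | aaaab => bab
  | baaabab => bbbab
  | baaababbb => bbbabbb
  | abbbbaaa => abbbbb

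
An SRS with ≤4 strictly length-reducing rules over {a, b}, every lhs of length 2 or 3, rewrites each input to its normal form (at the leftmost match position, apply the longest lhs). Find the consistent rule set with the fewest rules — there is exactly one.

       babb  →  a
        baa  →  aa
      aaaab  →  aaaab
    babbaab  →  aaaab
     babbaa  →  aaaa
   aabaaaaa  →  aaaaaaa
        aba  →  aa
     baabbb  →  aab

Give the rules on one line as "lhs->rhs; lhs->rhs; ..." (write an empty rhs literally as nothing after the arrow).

  | babb => abb => a
  | baa => aa
  | aaaab
  | babbaab => abbaab => aaaab

ba->a; bb->; bba->aa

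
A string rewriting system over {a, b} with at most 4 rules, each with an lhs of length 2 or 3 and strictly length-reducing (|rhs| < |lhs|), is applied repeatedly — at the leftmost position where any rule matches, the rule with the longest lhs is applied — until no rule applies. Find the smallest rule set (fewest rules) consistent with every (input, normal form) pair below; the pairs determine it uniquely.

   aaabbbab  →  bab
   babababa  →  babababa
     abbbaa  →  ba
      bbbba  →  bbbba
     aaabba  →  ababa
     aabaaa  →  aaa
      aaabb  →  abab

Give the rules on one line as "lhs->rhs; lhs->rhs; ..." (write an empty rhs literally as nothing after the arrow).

aab->ba; abb->b; baa->a

  | aaabbbab => ababbab => abbab => bab
  | babababa
  | abbbaa => bbaa => ba
  | bbbba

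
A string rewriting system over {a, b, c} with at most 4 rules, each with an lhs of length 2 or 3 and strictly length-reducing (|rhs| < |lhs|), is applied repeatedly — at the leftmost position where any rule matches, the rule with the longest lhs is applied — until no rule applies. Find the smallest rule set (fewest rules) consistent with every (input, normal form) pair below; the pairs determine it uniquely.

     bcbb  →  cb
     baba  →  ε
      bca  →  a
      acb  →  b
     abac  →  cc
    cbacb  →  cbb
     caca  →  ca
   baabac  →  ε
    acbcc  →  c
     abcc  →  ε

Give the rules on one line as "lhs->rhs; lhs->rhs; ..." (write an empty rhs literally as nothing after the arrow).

aba->c; ac->; bc->; bcb->c

  | bcbb => cb
  | baba => bc => ε
  | bca => a
  | acb => b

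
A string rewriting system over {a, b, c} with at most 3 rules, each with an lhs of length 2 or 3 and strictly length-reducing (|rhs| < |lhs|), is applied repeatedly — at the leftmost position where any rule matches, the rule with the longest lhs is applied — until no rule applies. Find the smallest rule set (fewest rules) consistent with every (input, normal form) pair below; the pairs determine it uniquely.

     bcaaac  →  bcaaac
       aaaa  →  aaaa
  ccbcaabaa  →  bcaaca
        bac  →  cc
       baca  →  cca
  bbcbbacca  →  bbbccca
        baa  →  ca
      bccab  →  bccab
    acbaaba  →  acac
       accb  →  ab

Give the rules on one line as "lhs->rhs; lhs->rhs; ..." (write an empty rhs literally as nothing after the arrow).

  | bcaaac
  | aaaa
  | ccbcaabaa => cbcaabaa => bcaabaa => bcaaca
  | bac => cc

ba->c; cb->b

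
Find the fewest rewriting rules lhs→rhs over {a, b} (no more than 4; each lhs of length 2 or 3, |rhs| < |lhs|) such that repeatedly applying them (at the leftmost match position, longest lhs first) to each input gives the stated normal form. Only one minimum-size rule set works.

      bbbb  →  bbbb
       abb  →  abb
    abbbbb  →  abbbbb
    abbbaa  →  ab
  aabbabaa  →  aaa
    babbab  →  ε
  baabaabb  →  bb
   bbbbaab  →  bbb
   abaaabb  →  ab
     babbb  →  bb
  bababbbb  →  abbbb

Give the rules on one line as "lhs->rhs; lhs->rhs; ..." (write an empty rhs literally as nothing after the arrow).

aab->a; baa->; bab->; bba->b

  | bbbb
  | abb
  | abbbbb
  | abbbaa => abba => ab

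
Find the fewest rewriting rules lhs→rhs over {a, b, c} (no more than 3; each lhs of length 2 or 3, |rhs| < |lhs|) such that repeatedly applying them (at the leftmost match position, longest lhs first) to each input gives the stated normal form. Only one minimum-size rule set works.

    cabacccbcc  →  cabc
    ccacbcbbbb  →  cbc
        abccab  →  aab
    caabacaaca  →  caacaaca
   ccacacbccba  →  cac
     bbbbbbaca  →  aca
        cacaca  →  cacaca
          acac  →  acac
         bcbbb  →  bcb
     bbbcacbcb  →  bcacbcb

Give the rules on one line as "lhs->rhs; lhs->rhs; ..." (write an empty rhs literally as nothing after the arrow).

  | cabacccbcc => cacccbcc => cabcbcc => cabcbb => cabc
  | ccacbcbbbb => bacbcbbbb => cbcbbbb => cbcbb => cbc
  | abccab => abbab => aab
  | caabacaaca => caacaaca

ba->; bb->; cc->b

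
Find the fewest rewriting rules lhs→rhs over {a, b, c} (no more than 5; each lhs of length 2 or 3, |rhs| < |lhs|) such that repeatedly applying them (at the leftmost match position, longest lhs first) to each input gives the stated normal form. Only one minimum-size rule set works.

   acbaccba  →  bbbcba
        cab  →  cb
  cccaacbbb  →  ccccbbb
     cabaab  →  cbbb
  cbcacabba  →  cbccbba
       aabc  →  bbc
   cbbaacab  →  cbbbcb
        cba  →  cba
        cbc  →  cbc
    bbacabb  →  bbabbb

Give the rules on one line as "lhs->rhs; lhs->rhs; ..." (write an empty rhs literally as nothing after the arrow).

aa->b; ac->b; aca->ab; ca->c

  | acbaccba => bbaccba => bbbcba
  | cab => cb
  | cccaacbbb => cccacbbb => ccccbbb
  | cabaab => cbaab => cbbb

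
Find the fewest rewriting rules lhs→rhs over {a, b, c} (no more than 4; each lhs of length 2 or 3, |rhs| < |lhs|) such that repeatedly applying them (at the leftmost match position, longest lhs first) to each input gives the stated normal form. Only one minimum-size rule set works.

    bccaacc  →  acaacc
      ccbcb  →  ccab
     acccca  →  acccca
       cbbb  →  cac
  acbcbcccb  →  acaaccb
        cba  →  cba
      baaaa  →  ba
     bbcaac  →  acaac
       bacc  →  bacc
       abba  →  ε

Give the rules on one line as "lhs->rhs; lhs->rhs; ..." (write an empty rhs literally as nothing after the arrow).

aaa->; bb->a; bbb->ac; bc->a

  | bccaacc => acaacc
  | ccbcb => ccab
  | acccca
  | cbbb => cac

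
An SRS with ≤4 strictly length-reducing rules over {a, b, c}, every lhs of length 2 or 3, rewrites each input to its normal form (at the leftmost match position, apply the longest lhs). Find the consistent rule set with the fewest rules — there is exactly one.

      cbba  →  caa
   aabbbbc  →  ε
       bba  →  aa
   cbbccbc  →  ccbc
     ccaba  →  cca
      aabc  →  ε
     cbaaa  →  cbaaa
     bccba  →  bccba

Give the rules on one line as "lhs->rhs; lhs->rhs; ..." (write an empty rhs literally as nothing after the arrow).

ab->; ac->; bb->a

  | cbba => caa
  | aabbbbc => abbbc => bbc => ac => ε
  | bba => aa
  | cbbccbc => caccbc => ccbc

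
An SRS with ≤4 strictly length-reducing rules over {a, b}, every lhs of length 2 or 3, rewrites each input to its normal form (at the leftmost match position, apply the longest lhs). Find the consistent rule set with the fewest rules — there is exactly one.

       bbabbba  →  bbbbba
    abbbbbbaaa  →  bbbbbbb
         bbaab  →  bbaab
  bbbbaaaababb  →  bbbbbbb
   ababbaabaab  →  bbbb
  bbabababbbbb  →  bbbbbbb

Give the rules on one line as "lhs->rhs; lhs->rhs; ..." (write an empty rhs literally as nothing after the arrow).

aaa->b; aba->a; abb->bb

  | bbabbba => bbbbba
  | abbbbbbaaa => bbbbbbaaa => bbbbbbb
  | bbaab
  | bbbbaaaababb => bbbbbababb => bbbbbabb => bbbbbbb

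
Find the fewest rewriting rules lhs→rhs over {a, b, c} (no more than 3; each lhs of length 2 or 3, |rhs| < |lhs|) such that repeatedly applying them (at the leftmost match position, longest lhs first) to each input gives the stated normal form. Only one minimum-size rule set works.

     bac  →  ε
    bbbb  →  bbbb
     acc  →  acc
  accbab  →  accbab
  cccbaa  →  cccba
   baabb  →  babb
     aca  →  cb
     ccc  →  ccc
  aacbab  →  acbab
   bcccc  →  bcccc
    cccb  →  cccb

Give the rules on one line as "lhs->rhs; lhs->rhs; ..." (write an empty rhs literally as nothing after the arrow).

aa->a; aca->cb; bac->

  | bac => ε
  | bbbb
  | acc
  | accbab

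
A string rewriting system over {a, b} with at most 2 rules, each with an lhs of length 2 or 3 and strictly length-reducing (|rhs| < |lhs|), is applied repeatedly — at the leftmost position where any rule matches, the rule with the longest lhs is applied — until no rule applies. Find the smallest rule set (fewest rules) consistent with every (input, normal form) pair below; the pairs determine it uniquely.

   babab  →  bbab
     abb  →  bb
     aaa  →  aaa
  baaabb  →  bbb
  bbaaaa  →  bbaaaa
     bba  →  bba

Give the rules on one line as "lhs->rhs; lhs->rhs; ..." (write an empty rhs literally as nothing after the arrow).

aba->ba; abb->bb

  | babab => bbab
  | abb => bb
  | aaa
  | baaabb => baabb => babb => bbb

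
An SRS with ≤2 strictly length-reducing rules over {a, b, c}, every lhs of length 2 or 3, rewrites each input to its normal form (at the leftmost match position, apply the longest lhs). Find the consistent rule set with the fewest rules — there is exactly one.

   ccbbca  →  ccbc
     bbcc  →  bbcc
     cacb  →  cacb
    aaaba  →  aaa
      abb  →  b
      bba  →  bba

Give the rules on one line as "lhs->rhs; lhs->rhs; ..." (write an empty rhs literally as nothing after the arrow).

  | ccbbca => ccbc
  | bbcc
  | cacb
  | aaaba => aaa

ab->; bca->c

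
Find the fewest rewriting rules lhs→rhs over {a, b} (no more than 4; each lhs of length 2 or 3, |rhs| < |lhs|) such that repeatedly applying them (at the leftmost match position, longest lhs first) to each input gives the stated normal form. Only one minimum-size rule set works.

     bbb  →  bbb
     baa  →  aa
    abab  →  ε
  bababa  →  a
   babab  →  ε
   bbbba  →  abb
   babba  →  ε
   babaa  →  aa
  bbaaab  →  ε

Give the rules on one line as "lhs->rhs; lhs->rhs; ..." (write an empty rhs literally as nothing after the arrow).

  | bbb
  | baa => aa
  | abab => aab => ε
  | bababa => ababa => aaba => a

aaa->aa; aab->; ba->a; bba->ab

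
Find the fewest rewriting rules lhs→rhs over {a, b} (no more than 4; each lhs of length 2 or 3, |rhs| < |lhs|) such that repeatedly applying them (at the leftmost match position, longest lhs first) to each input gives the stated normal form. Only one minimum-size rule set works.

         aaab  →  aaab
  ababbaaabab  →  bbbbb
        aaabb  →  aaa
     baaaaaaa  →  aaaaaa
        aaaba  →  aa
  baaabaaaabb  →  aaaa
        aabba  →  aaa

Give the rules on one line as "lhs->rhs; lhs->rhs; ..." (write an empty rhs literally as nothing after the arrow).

aba->bb; abb->a; baa->a

  | aaab
  | ababbaaabab => bbbbaaabab => bbbaabab => bbabab => bbbbb
  | aaabb => aaa
  | baaaaaaa => aaaaaa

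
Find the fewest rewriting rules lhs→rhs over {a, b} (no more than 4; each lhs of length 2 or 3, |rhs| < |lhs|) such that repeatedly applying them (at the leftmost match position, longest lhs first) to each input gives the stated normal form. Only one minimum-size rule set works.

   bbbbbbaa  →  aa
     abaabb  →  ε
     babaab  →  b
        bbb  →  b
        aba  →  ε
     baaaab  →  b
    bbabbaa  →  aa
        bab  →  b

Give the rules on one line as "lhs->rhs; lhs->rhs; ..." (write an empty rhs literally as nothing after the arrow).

  | bbbbbbaa => bbbbaa => bbaa => aa
  | abaabb => baabb => abb => bb => ε
  | babaab => baab => ab => b
  | bbb => b

ab->b; ba->; bb->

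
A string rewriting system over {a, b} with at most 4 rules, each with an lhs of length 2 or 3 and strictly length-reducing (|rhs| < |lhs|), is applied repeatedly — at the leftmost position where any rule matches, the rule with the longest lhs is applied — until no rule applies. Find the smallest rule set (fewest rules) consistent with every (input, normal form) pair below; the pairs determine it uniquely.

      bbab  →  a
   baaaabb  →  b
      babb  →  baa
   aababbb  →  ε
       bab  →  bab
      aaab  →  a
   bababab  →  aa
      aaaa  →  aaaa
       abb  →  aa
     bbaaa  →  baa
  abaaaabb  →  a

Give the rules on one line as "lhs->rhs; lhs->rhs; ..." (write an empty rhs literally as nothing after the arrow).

aab->; aba->bb; bb->a; bba->b

  | bbab => bb => a
  | baaaabb => baab => b
  | babb => baa
  | aababbb => abbb => aab => ε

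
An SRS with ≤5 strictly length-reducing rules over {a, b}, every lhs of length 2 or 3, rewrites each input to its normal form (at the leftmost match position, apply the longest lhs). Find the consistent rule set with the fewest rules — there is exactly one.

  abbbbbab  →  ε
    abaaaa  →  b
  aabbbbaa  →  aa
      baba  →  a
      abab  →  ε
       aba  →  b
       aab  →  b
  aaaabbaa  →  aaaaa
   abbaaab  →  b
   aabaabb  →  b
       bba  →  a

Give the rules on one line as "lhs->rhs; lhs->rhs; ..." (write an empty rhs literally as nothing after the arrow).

  | abbbbbab => bbbab => bab => bb => ε
  | abaaaa => baaaa => baaa => baa => ba => b
  | aabbbbaa => abbaa => aa
  | baba => bba => a

ab->b; abb->; ba->b; bb->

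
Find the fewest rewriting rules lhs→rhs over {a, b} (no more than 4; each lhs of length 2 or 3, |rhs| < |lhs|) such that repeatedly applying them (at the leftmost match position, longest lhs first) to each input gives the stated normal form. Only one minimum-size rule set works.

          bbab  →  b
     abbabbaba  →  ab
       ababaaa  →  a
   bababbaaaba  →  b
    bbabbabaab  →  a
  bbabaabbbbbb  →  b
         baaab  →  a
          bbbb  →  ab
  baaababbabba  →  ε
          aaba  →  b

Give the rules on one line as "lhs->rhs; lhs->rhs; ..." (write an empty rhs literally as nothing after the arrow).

  | bbab => aab => b
  | abbabbaba => aaabbaba => abbaba => aaaba => aba => ab
  | ababaaa => abbaaa => aaaaa => aaa => a
  | bababbaaaba => bbabbaaaba => aabbaaaba => bbaaaba => aaaaba => aaba => ba => b

aa->; ba->b; bb->a; bbb->a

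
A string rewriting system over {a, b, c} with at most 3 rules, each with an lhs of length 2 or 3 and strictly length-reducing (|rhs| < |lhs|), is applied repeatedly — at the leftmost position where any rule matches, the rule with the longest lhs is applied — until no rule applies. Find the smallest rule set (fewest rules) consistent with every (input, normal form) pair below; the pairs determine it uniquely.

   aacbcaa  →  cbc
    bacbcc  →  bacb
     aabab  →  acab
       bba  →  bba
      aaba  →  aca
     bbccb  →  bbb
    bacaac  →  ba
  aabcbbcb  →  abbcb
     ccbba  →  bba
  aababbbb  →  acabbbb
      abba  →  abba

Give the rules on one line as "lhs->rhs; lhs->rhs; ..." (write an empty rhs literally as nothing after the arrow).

  | aacbcaa => cbcaa => cbc
  | bacbcc => bacb
  | aabab => acab
  | bba

aa->; aab->ac; cc->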